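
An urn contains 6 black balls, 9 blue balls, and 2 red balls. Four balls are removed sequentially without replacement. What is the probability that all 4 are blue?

9/170

P(every draw is blue) = 9/17 × 8/16 × 7/15 × 6/14 = 3024/57120 = 9/170.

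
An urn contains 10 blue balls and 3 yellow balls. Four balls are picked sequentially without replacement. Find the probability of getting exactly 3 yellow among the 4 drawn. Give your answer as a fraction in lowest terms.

One ordering (yellow drawn first) has probability 3/13 × 2/12 × 1/11 × 10/10 = 60/17160 = 1/286.
There are C(4,3) = 4 such orderings, each equally likely, so P = 4 × 1/286 = 2/143.

2/143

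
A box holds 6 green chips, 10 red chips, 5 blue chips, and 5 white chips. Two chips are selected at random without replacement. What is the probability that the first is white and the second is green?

Chain rule:
P = 5/26 × 6/25 = 30/650 = 3/65.

3/65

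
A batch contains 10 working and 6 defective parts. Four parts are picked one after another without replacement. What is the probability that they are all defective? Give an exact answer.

3/364

P(all defective) = 6/16 × 5/15 × 4/14 × 3/13 = 360/43680 = 3/364.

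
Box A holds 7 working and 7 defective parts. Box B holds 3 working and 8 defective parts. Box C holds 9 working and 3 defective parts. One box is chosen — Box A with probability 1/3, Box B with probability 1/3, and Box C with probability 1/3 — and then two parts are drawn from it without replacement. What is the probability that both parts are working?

18/65

From Box A: P(both working) = (7/14)(6/13) = 3/13.
From Box B: P(both working) = (3/11)(2/10) = 3/55.
From Box C: P(both working) = (9/12)(8/11) = 6/11.
Total probability = (1/3)(3/13) + (1/3)(3/55) + (1/3)(6/11) = 18/65.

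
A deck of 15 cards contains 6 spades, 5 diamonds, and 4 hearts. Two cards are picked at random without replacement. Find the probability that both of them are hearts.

2/35

P(all hearts) = 4/15 × 3/14 = 12/210 = 2/35.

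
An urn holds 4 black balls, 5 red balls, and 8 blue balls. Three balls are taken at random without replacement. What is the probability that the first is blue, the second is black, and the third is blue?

14/255

Each draw changes the counts, so multiply the conditional probabilities along the sequence:
P = 8/17 × 4/16 × 7/15 = 224/4080 = 14/255.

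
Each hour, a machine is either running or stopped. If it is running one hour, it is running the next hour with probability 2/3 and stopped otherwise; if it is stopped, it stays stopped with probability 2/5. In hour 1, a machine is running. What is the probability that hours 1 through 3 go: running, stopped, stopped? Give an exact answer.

2/15

Hour 1 is given. For each transition, use the conditional probability from the current state:
P(stopped | running) = 1/3; P(stopped | stopped) = 2/5.
P = 1/3 × 2/5 = 2/15.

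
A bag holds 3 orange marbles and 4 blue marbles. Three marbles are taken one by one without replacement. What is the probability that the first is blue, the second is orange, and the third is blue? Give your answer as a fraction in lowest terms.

Each draw changes the counts, so multiply the conditional probabilities along the sequence:
P = 4/7 × 3/6 × 3/5 = 36/210 = 6/35.

6/35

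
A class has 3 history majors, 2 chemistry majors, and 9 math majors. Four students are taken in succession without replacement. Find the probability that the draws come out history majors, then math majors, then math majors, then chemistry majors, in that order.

Chain rule:
P = 3/14 × 9/13 × 8/12 × 2/11 = 432/24024 = 18/1001.

18/1001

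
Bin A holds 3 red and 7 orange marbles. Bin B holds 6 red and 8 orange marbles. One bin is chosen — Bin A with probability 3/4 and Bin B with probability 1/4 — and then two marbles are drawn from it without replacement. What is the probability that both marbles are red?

83/910

From Bin A: P(both red) = (3/10)(2/9) = 1/15.
From Bin B: P(both red) = (6/14)(5/13) = 15/91.
Total probability = (3/4)(1/15) + (1/4)(15/91) = 83/910.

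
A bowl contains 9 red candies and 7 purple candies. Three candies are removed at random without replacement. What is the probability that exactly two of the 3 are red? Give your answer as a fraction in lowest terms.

One ordering (red drawn first) has probability 9/16 × 8/15 × 7/14 = 504/3360 = 3/20.
There are C(3,2) = 3 such orderings, each equally likely, so P = 3 × 3/20 = 9/20.

9/20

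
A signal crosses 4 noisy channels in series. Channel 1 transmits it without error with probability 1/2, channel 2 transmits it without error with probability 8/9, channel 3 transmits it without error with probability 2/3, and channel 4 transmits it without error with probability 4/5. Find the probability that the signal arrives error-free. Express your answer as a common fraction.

Multiplying along the chain,
P = 1/2 × 8/9 × 2/3 × 4/5 = 64/270 = 32/135.

32/135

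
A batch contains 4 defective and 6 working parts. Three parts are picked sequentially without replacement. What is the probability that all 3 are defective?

P(all defective) = 4/10 × 3/9 × 2/8 = 24/720 = 1/30.

1/30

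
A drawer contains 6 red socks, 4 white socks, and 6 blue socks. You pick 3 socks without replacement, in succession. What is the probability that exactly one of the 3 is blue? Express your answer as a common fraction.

One ordering (blue drawn first) has probability 6/16 × 10/15 × 9/14 = 540/3360 = 9/56.
There are C(3,1) = 3 such orderings, each equally likely, so P = 3 × 9/56 = 27/56.

27/56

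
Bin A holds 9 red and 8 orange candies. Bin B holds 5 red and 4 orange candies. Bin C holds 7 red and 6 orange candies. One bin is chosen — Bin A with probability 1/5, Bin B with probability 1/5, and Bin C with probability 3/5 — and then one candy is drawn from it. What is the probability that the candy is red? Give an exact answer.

From Bin A: P(red) = 9/17.
From Bin B: P(red) = 5/9.
From Bin C: P(red) = 7/13.
Total probability = (1/5)(9/17) + (1/5)(5/9) + (3/5)(7/13) = 5371/9945.

5371/9945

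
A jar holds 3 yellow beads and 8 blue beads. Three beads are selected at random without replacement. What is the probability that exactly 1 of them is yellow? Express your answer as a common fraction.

28/55

One ordering (yellow drawn first) has probability 3/11 × 8/10 × 7/9 = 168/990 = 28/165.
There are C(3,1) = 3 such orderings, each equally likely, so P = 3 × 28/165 = 28/55.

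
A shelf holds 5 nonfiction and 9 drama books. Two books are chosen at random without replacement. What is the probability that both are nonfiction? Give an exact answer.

10/91

P(all nonfiction) = 5/14 × 4/13 = 20/182 = 10/91.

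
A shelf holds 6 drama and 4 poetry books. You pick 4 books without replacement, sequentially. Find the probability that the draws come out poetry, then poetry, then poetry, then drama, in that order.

Each draw changes the counts, so multiply the conditional probabilities along the sequence:
P = 4/10 × 3/9 × 2/8 × 6/7 = 144/5040 = 1/35.

1/35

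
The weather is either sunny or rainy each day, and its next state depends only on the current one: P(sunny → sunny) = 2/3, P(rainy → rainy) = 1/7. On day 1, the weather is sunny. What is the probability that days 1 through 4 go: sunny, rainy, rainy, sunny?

Day 1 is given. For each transition, use the conditional probability from the current state:
P(rainy | sunny) = 1/3; P(rainy | rainy) = 1/7; P(sunny | rainy) = 6/7.
P = 1/3 × 1/7 × 6/7 = 6/147 = 2/49.

2/49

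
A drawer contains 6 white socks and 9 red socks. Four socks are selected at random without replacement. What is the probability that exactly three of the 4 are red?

24/65

One ordering (red drawn first) has probability 9/15 × 8/14 × 7/13 × 6/12 = 3024/32760 = 6/65.
There are C(4,3) = 4 such orderings, each equally likely, so P = 4 × 6/65 = 24/65.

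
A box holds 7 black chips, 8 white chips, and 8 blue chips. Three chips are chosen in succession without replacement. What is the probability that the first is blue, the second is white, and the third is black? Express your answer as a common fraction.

32/759

Chain rule:
P = 8/23 × 8/22 × 7/21 = 448/10626 = 32/759.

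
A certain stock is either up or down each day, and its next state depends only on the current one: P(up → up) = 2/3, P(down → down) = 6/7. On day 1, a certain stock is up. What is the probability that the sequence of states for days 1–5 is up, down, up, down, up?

Day 1 is given. For each transition, use the conditional probability from the current state:
P(down | up) = 1/3; P(up | down) = 1/7; P(down | up) = 1/3; P(up | down) = 1/7.
P = 1/3 × 1/7 × 1/3 × 1/7 = 1/441.

1/441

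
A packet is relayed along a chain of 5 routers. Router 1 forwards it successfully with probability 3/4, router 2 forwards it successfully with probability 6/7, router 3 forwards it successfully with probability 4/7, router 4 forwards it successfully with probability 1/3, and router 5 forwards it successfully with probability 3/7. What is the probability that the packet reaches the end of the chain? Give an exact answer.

Multiplying along the chain,
P = 3/4 × 6/7 × 4/7 × 1/3 × 3/7 = 216/4116 = 18/343.

18/343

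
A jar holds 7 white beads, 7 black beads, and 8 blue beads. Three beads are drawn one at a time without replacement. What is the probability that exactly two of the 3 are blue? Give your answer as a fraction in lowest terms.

14/55

One ordering (blue drawn first) has probability 8/22 × 7/21 × 14/20 = 784/9240 = 14/165.
There are C(3,2) = 3 such orderings, each equally likely, so P = 3 × 14/165 = 14/55.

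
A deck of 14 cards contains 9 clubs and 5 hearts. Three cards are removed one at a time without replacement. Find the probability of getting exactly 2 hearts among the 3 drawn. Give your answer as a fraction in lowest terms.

One ordering (hearts drawn first) has probability 5/14 × 4/13 × 9/12 = 180/2184 = 15/182.
There are C(3,2) = 3 such orderings, each equally likely, so P = 3 × 15/182 = 45/182.

45/182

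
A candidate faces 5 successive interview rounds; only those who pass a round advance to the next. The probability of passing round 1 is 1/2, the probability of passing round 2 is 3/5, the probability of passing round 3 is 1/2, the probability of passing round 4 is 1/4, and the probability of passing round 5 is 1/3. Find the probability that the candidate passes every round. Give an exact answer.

1/80

Multiplying along the chain,
P = 1/2 × 3/5 × 1/2 × 1/4 × 1/3 = 3/240 = 1/80.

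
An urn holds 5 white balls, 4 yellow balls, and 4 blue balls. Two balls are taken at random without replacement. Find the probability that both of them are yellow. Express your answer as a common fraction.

P(all yellow) = 4/13 × 3/12 = 12/156 = 1/13.

1/13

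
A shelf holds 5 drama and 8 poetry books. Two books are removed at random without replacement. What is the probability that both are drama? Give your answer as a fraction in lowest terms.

5/39

P(all drama) = 5/13 × 4/12 = 20/156 = 5/39.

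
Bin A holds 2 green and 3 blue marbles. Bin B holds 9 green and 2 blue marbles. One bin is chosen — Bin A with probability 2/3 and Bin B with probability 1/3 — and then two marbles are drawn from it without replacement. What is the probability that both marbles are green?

From Bin A: P(both green) = (2/5)(1/4) = 1/10.
From Bin B: P(both green) = (9/11)(8/10) = 36/55.
Total probability = (2/3)(1/10) + (1/3)(36/55) = 47/165.

47/165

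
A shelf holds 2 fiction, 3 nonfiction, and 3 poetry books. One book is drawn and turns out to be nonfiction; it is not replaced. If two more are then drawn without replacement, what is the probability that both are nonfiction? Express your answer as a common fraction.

With the first book removed, 2 nonfiction remain out of 7.
P = 2/7 × 1/6 = 2/42 = 1/21.

1/21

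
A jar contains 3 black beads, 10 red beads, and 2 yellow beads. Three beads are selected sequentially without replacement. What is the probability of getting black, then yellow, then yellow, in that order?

Each draw changes the counts, so multiply the conditional probabilities along the sequence:
P = 3/15 × 2/14 × 1/13 = 6/2730 = 1/455.

1/455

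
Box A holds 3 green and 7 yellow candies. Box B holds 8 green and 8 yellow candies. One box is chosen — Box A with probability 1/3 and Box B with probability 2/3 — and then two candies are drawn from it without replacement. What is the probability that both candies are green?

From Box A: P(both green) = (3/10)(2/9) = 1/15.
From Box B: P(both green) = (8/16)(7/15) = 7/30.
Total probability = (1/3)(1/15) + (2/3)(7/30) = 8/45.

8/45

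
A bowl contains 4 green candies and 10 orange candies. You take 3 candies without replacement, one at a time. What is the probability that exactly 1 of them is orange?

15/91

One ordering (orange drawn first) has probability 10/14 × 4/13 × 3/12 = 120/2184 = 5/91.
There are C(3,1) = 3 such orderings, each equally likely, so P = 3 × 5/91 = 15/91.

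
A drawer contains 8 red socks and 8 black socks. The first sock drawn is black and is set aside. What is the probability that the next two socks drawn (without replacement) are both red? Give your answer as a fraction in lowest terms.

After the first draw, 8 of the remaining 15 socks are red.
P = 8/15 × 7/14 = 56/210 = 4/15.

4/15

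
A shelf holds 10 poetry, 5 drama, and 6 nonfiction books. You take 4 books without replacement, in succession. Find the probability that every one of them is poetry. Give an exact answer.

P(all poetry) = 10/21 × 9/20 × 8/19 × 7/18 = 5040/143640 = 2/57.

2/57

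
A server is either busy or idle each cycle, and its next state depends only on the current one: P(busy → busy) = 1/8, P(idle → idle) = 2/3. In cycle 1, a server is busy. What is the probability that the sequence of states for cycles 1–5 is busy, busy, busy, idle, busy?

Cycle 1 is given. For each transition, use the conditional probability from the current state:
P(busy | busy) = 1/8; P(busy | busy) = 1/8; P(idle | busy) = 7/8; P(busy | idle) = 1/3.
P = 1/8 × 1/8 × 7/8 × 1/3 = 7/1536.

7/1536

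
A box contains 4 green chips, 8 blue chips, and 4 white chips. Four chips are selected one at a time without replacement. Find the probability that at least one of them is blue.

25/26

P(no blue) = 8/16 × 7/15 × 6/14 × 5/13 = 1680/43680 = 1/26.
P(at least one) = 1 − 1/26 = 25/26.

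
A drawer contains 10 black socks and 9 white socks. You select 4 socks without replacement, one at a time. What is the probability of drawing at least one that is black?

P(no black) = 9/19 × 8/18 × 7/17 × 6/16 = 3024/93024 = 21/646.
P(at least one) = 1 − 21/646 = 625/646.

625/646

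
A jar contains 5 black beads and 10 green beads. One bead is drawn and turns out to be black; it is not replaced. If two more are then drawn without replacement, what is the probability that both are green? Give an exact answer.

45/91

After the first draw, 10 of the remaining 14 beads are green.
P = 10/14 × 9/13 = 90/182 = 45/91.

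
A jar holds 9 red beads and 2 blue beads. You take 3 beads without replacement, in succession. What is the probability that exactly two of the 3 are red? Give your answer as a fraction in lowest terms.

24/55

One ordering (red drawn first) has probability 9/11 × 8/10 × 2/9 = 144/990 = 8/55.
There are C(3,2) = 3 such orderings, each equally likely, so P = 3 × 8/55 = 24/55.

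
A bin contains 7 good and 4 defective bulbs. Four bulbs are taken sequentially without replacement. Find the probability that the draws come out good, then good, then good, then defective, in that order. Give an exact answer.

Chain rule:
P = 7/11 × 6/10 × 5/9 × 4/8 = 840/7920 = 7/66.

7/66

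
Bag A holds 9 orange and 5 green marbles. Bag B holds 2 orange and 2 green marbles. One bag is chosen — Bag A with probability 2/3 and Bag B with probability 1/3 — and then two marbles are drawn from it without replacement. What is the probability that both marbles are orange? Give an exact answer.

523/1638

From Bag A: P(both orange) = (9/14)(8/13) = 36/91.
From Bag B: P(both orange) = (2/4)(1/3) = 1/6.
Total probability = (2/3)(36/91) + (1/3)(1/6) = 523/1638.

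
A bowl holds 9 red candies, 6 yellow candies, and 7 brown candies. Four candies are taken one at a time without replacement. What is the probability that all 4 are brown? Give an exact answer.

P(every draw is brown) = 7/22 × 6/21 × 5/20 × 4/19 = 840/175560 = 1/209.

1/209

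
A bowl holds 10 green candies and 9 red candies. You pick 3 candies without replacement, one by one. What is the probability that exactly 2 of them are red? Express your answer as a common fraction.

One ordering (red drawn first) has probability 9/19 × 8/18 × 10/17 = 720/5814 = 40/323.
There are C(3,2) = 3 such orderings, each equally likely, so P = 3 × 40/323 = 120/323.

120/323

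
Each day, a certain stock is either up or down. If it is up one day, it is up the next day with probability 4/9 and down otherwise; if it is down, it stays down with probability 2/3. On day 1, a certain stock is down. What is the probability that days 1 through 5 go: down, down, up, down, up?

Day 1 is given. For each transition, use the conditional probability from the current state:
P(down | down) = 2/3; P(up | down) = 1/3; P(down | up) = 5/9; P(up | down) = 1/3.
P = 2/3 × 1/3 × 5/9 × 1/3 = 10/243.

10/243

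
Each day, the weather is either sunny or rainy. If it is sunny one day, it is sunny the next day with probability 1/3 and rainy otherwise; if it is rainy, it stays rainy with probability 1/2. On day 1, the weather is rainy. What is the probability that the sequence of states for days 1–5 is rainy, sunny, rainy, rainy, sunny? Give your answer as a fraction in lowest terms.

1/12

Day 1 is given. For each transition, use the conditional probability from the current state:
P(sunny | rainy) = 1/2; P(rainy | sunny) = 2/3; P(rainy | rainy) = 1/2; P(sunny | rainy) = 1/2.
P = 1/2 × 2/3 × 1/2 × 1/2 = 2/24 = 1/12.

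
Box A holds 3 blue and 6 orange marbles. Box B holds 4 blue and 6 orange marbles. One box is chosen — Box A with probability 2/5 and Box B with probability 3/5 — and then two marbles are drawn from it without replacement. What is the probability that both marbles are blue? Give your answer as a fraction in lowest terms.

17/150

From Box A: P(both blue) = (3/9)(2/8) = 1/12.
From Box B: P(both blue) = (4/10)(3/9) = 2/15.
Total probability = (2/5)(1/12) + (3/5)(2/15) = 17/150.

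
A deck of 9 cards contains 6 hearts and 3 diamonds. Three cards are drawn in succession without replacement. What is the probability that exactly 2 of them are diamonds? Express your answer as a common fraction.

3/14

One ordering (diamonds drawn first) has probability 3/9 × 2/8 × 6/7 = 36/504 = 1/14.
There are C(3,2) = 3 such orderings, each equally likely, so P = 3 × 1/14 = 3/14.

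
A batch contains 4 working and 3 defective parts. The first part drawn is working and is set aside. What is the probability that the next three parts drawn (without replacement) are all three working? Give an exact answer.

With the first part removed, 3 working remain out of 6.
P = 3/6 × 2/5 × 1/4 = 6/120 = 1/20.

1/20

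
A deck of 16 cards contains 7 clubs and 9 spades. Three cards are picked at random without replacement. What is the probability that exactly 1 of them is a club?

One ordering (a club drawn first) has probability 7/16 × 9/15 × 8/14 = 504/3360 = 3/20.
There are C(3,1) = 3 such orderings, each equally likely, so P = 3 × 3/20 = 9/20.

9/20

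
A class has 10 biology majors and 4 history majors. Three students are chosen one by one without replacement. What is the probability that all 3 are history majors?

P = 4/14 × 3/13 × 2/12 = 24/2184 = 1/91.

1/91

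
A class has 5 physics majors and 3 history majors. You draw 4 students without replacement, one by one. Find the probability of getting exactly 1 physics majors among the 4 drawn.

One ordering (a physics major drawn first) has probability 5/8 × 3/7 × 2/6 × 1/5 = 30/1680 = 1/56.
There are C(4,1) = 4 such orderings, each equally likely, so P = 4 × 1/56 = 1/14.

1/14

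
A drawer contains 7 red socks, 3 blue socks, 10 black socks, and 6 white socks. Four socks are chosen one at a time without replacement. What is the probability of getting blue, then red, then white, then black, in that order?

Multiply the probability of each draw given the previous ones:
P = 3/26 × 7/25 × 6/24 × 10/23 = 1260/358800 = 21/5980.

21/5980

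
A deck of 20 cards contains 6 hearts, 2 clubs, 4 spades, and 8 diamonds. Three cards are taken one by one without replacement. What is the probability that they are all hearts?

P(every draw is a heart) = 6/20 × 5/19 × 4/18 = 120/6840 = 1/57.

1/57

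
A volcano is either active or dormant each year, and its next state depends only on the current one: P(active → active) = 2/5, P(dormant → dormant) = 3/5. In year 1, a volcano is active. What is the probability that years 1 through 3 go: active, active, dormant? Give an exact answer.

Year 1 is given. For each transition, use the conditional probability from the current state:
P(active | active) = 2/5; P(dormant | active) = 3/5.
P = 2/5 × 3/5 = 6/25.

6/25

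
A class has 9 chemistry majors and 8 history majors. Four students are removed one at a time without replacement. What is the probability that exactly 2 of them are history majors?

36/85

One ordering (history majors drawn first) has probability 8/17 × 7/16 × 9/15 × 8/14 = 4032/57120 = 6/85.
There are C(4,2) = 6 such orderings, each equally likely, so P = 6 × 6/85 = 36/85.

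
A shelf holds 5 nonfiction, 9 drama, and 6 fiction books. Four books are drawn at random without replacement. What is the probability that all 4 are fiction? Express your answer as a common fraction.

1/323

P(every draw is fiction) = 6/20 × 5/19 × 4/18 × 3/17 = 360/116280 = 1/323.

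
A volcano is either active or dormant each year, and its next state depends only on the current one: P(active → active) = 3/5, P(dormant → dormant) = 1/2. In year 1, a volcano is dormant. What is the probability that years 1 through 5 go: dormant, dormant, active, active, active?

Year 1 is given. For each transition, use the conditional probability from the current state:
P(dormant | dormant) = 1/2; P(active | dormant) = 1/2; P(active | active) = 3/5; P(active | active) = 3/5.
P = 1/2 × 1/2 × 3/5 × 3/5 = 9/100.

9/100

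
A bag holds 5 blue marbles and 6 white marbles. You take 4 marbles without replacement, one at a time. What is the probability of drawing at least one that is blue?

21/22

P(no blue) = 6/11 × 5/10 × 4/9 × 3/8 = 360/7920 = 1/22.
P(at least one) = 1 − 1/22 = 21/22.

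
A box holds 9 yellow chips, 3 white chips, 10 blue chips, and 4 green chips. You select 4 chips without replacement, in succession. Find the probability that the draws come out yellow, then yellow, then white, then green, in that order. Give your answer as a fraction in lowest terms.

18/7475

Chain rule:
P = 9/26 × 8/25 × 3/24 × 4/23 = 864/358800 = 18/7475.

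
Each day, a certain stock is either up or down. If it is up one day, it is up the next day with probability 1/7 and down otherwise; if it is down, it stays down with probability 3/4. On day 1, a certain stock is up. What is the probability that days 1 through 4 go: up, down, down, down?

Day 1 is given. For each transition, use the conditional probability from the current state:
P(down | up) = 6/7; P(down | down) = 3/4; P(down | down) = 3/4.
P = 6/7 × 3/4 × 3/4 = 54/112 = 27/56.

27/56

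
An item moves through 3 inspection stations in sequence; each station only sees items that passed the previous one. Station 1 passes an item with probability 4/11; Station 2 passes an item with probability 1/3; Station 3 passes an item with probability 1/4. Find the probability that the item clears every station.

1/33

Each stage is reached only if all earlier stages succeed, so
P = 4/11 × 1/3 × 1/4 = 4/132 = 1/33.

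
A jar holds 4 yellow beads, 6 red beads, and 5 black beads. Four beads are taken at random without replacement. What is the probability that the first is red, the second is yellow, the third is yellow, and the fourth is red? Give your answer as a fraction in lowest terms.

1/91

Multiply the probability of each draw given the previous ones:
P = 6/15 × 4/14 × 3/13 × 5/12 = 360/32760 = 1/91.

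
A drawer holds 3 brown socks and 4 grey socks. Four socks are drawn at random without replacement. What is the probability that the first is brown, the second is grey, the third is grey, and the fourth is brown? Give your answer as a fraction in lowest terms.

Each draw changes the counts, so multiply the conditional probabilities along the sequence:
P = 3/7 × 4/6 × 3/5 × 2/4 = 72/840 = 3/35.

3/35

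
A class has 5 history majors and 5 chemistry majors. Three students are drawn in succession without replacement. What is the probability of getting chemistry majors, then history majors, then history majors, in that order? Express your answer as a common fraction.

Multiply the probability of each draw given the previous ones:
P = 5/10 × 5/9 × 4/8 = 100/720 = 5/36.

5/36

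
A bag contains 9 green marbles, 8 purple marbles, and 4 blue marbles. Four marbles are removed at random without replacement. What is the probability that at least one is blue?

P(no blue) = 17/21 × 16/20 × 15/19 × 14/18 = 57120/143640 = 68/171.
P(at least one) = 1 − 68/171 = 103/171.

103/171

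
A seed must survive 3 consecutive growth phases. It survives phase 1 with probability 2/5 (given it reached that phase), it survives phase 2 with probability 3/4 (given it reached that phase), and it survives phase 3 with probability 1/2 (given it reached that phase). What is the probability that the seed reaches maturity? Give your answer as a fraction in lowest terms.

3/20

Each stage is reached only if all earlier stages succeed, so
P = 2/5 × 3/4 × 1/2 = 6/40 = 3/20.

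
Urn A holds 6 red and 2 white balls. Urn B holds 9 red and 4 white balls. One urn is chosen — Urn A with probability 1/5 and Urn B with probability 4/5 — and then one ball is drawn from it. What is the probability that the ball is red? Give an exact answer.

183/260

From Urn A: P(red) = 6/8.
From Urn B: P(red) = 9/13.
Total probability = (1/5)(6/8) + (4/5)(9/13) = 183/260.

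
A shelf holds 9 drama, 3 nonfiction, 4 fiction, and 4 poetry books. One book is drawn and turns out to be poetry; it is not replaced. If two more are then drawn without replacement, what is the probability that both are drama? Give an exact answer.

4/19

After the first draw, 9 of the remaining 19 books are drama.
P = 9/19 × 8/18 = 72/342 = 4/19.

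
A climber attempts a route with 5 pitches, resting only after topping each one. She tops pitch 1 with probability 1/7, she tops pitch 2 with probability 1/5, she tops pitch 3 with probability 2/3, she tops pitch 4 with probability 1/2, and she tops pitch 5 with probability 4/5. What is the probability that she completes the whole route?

The events are sequential, so multiply the conditional probabilities:
P = 1/7 × 1/5 × 2/3 × 1/2 × 4/5 = 8/1050 = 4/525.

4/525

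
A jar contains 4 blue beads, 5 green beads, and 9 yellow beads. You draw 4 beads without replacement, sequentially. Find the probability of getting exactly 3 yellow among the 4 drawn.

21/85

One ordering (yellow drawn first) has probability 9/18 × 8/17 × 7/16 × 9/15 = 4536/73440 = 21/340.
There are C(4,3) = 4 such orderings, each equally likely, so P = 4 × 21/340 = 21/85.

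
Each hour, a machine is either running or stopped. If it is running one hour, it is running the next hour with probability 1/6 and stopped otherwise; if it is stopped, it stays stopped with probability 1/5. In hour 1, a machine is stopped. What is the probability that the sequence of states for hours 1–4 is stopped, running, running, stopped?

1/9

Hour 1 is given. For each transition, use the conditional probability from the current state:
P(running | stopped) = 4/5; P(running | running) = 1/6; P(stopped | running) = 5/6.
P = 4/5 × 1/6 × 5/6 = 20/180 = 1/9.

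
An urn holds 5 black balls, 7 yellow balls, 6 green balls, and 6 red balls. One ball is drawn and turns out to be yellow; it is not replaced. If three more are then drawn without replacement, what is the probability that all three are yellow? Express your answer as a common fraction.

After the first draw, 6 of the remaining 23 balls are yellow.
P = 6/23 × 5/22 × 4/21 = 120/10626 = 20/1771.

20/1771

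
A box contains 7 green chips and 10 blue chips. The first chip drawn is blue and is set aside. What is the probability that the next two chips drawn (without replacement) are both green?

7/40

After the first draw, 7 of the remaining 16 chips are green.
P = 7/16 × 6/15 = 42/240 = 7/40.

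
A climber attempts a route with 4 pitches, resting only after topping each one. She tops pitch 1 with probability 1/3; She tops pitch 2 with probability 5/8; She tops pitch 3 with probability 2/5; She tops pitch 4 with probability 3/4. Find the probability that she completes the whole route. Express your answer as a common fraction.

Multiplying along the chain,
P = 1/3 × 5/8 × 2/5 × 3/4 = 30/480 = 1/16.

1/16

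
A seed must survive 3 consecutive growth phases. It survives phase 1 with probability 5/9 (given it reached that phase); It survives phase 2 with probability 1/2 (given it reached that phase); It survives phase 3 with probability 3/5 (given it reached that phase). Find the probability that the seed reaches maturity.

Each stage is reached only if all earlier stages succeed, so
P = 5/9 × 1/2 × 3/5 = 15/90 = 1/6.

1/6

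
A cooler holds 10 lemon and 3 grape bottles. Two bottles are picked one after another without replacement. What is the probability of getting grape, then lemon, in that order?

5/26

Multiply the probability of each draw given the previous ones:
P = 3/13 × 10/12 = 30/156 = 5/26.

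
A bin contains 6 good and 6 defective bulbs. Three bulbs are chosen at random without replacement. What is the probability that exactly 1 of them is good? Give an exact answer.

9/22

One ordering (good drawn first) has probability 6/12 × 6/11 × 5/10 = 180/1320 = 3/22.
There are C(3,1) = 3 such orderings, each equally likely, so P = 3 × 3/22 = 9/22.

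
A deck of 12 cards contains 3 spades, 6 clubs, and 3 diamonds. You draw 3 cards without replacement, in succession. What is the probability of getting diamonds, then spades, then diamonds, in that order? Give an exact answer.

3/220

Multiply the probability of each draw given the previous ones:
P = 3/12 × 3/11 × 2/10 = 18/1320 = 3/220.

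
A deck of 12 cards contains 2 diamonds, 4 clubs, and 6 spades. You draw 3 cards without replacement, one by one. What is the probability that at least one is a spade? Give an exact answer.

10/11

P(no spades) = 6/12 × 5/11 × 4/10 = 120/1320 = 1/11.
P(at least one) = 1 − 1/11 = 10/11.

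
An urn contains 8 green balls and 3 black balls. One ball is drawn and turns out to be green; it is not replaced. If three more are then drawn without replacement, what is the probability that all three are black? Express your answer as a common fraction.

1/120

With the first ball removed, 3 black remain out of 10.
P = 3/10 × 2/9 × 1/8 = 6/720 = 1/120.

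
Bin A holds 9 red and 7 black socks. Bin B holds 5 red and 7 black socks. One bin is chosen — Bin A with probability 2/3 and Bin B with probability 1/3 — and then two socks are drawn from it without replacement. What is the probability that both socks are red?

From Bin A: P(both red) = (9/16)(8/15) = 3/10.
From Bin B: P(both red) = (5/12)(4/11) = 5/33.
Total probability = (2/3)(3/10) + (1/3)(5/33) = 124/495.

124/495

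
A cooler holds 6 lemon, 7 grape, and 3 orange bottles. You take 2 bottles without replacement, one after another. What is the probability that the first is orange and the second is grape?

7/80

Chain rule:
P = 3/16 × 7/15 = 21/240 = 7/80.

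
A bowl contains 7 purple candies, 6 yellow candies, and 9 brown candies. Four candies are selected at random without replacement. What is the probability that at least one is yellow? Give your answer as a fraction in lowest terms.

P(no yellow) = 16/22 × 15/21 × 14/20 × 13/19 = 43680/175560 = 52/209.
P(at least one) = 1 − 52/209 = 157/209.

157/209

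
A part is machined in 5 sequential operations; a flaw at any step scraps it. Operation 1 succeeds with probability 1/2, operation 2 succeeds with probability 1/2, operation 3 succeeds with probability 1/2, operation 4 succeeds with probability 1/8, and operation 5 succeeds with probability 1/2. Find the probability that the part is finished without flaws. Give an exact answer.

1/128

Multiplying along the chain,
P = 1/2 × 1/2 × 1/2 × 1/8 × 1/2 = 1/128.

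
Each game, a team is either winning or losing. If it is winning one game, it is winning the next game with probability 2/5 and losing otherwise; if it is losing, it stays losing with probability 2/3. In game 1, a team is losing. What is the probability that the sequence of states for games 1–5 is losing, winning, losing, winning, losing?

Game 1 is given. For each transition, use the conditional probability from the current state:
P(winning | losing) = 1/3; P(losing | winning) = 3/5; P(winning | losing) = 1/3; P(losing | winning) = 3/5.
P = 1/3 × 3/5 × 1/3 × 3/5 = 9/225 = 1/25.

1/25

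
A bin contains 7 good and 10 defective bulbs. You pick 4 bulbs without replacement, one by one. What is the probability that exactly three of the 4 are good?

5/34

One ordering (good drawn first) has probability 7/17 × 6/16 × 5/15 × 10/14 = 2100/57120 = 5/136.
There are C(4,3) = 4 such orderings, each equally likely, so P = 4 × 5/136 = 5/34.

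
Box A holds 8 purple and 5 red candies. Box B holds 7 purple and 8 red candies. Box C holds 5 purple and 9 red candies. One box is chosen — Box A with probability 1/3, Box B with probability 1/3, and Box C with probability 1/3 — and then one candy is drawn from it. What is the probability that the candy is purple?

3929/8190

From Box A: P(purple) = 8/13.
From Box B: P(purple) = 7/15.
From Box C: P(purple) = 5/14.
Total probability = (1/3)(8/13) + (1/3)(7/15) + (1/3)(5/14) = 3929/8190.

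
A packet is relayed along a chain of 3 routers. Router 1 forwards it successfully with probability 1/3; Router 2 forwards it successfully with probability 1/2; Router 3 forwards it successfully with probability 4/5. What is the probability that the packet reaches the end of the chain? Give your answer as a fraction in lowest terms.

Each stage is reached only if all earlier stages succeed, so
P = 1/3 × 1/2 × 4/5 = 4/30 = 2/15.

2/15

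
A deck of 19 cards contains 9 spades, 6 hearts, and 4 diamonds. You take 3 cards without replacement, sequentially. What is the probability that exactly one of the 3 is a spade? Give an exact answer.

135/323

One ordering (a spade drawn first) has probability 9/19 × 10/18 × 9/17 = 810/5814 = 45/323.
There are C(3,1) = 3 such orderings, each equally likely, so P = 3 × 45/323 = 135/323.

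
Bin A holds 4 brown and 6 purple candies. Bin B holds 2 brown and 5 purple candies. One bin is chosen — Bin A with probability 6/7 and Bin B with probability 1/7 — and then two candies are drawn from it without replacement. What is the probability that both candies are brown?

From Bin A: P(both brown) = (4/10)(3/9) = 2/15.
From Bin B: P(both brown) = (2/7)(1/6) = 1/21.
Total probability = (6/7)(2/15) + (1/7)(1/21) = 89/735.

89/735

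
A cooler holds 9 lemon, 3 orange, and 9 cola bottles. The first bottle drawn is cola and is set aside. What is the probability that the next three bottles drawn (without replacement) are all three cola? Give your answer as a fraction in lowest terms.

After the first draw, 8 of the remaining 20 bottles are cola.
P = 8/20 × 7/19 × 6/18 = 336/6840 = 14/285.

14/285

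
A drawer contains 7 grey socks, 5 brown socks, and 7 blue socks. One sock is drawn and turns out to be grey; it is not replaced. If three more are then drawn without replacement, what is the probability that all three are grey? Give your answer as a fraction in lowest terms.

5/204

With the first sock removed, 6 grey remain out of 18.
P = 6/18 × 5/17 × 4/16 = 120/4896 = 5/204.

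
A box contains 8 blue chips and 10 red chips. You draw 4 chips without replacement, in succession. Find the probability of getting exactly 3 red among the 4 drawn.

16/51

One ordering (red drawn first) has probability 10/18 × 9/17 × 8/16 × 8/15 = 5760/73440 = 4/51.
There are C(4,3) = 4 such orderings, each equally likely, so P = 4 × 4/51 = 16/51.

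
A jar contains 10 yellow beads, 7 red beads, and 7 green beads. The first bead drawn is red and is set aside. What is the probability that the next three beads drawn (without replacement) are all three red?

With the first bead removed, 6 red remain out of 23.
P = 6/23 × 5/22 × 4/21 = 120/10626 = 20/1771.

20/1771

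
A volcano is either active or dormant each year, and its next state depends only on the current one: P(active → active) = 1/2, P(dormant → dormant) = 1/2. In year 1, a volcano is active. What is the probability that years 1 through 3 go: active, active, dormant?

1/4

Year 1 is given. For each transition, use the conditional probability from the current state:
P(active | active) = 1/2; P(dormant | active) = 1/2.
P = 1/2 × 1/2 = 1/4.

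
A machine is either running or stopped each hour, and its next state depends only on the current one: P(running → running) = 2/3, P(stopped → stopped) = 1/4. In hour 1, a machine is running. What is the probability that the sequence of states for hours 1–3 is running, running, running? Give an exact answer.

4/9

Hour 1 is given. For each transition, use the conditional probability from the current state:
P(running | running) = 2/3; P(running | running) = 2/3.
P = 2/3 × 2/3 = 4/9.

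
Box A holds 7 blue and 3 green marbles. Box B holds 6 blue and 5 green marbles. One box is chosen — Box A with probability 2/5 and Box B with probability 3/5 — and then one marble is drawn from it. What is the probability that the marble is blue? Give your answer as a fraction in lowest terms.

From Box A: P(blue) = 7/10.
From Box B: P(blue) = 6/11.
Total probability = (2/5)(7/10) + (3/5)(6/11) = 167/275.

167/275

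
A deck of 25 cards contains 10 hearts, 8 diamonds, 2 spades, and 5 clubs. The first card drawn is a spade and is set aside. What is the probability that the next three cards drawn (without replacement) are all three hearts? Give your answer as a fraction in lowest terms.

15/253

With the first card removed, 10 hearts remain out of 24.
P = 10/24 × 9/23 × 8/22 = 720/12144 = 15/253.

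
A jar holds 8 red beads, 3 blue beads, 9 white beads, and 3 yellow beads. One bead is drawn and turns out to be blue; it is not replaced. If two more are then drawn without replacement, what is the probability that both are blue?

1/231

With the first bead removed, 2 blue remain out of 22.
P = 2/22 × 1/21 = 2/462 = 1/231.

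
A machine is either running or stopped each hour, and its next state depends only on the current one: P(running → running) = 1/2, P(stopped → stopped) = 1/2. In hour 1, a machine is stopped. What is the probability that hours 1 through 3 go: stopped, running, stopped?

Hour 1 is given. For each transition, use the conditional probability from the current state:
P(running | stopped) = 1/2; P(stopped | running) = 1/2.
P = 1/2 × 1/2 = 1/4.

1/4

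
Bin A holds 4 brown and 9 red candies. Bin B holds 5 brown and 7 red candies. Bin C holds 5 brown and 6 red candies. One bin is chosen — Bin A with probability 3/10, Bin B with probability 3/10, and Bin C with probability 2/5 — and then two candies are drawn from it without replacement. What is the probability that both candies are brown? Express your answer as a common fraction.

From Bin A: P(both brown) = (4/13)(3/12) = 1/13.
From Bin B: P(both brown) = (5/12)(4/11) = 5/33.
From Bin C: P(both brown) = (5/11)(4/10) = 2/11.
Total probability = (3/10)(1/13) + (3/10)(5/33) + (2/5)(2/11) = 101/715.

101/715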